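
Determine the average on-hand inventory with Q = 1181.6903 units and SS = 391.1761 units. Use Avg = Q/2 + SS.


Q/2 = 590.8451
Avg = 590.8451 + 391.1761 = 982.0213

982.0213 units


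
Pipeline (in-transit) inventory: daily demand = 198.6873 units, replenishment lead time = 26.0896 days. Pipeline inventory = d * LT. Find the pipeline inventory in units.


Pipeline = 198.6873 * 26.0896 = 5183.6722

5183.6722 units


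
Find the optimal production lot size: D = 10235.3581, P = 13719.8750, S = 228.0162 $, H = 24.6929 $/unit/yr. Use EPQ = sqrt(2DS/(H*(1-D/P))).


1 - D/P = 1 - 0.7460 = 0.2540
H*(1-D/P) = 6.2714
2DS = 4667654.9192
EPQ = sqrt(744276.3563) = 862.7145

862.7145 units


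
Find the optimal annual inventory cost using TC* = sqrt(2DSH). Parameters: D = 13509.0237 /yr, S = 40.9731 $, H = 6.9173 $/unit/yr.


2*D*S*H = 7657542.1173
TC* = sqrt(7657542.1173) = 2767.2264

2767.2264 $/yr


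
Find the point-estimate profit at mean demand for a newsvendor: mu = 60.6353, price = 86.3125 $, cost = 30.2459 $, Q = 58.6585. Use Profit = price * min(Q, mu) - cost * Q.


Sales at mu = min(58.6585, 60.6353) = 58.6585
Revenue = 86.3125 * 58.6585 = 5062.9618
Total cost = 30.2459 * 58.6585 = 1774.1791
Profit = 5062.9618 - 1774.1791 = 3288.7827

3288.7827 $


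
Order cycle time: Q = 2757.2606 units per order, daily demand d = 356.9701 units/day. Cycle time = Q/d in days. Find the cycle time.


Cycle = 2757.2606 / 356.9701 = 7.7241

7.7241 days


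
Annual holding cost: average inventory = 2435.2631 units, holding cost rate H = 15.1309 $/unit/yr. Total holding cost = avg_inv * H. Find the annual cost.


Cost = 2435.2631 * 15.1309 = 36847.7224

36847.7224 $/yr


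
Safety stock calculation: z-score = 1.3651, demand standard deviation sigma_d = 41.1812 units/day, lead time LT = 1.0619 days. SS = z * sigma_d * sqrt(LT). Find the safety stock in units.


sqrt(LT) = sqrt(1.0619) = 1.0305
SS = 1.3651 * 41.1812 * 1.0305 = 57.9302

57.9302 units


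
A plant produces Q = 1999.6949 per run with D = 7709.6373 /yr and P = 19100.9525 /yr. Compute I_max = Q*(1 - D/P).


D/P = 0.4036
1 - D/P = 0.5964
I_max = 1999.6949 * 0.5964 = 1192.5664

1192.5664 units


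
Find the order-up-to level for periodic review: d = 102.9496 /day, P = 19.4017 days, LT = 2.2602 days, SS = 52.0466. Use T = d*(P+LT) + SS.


P + LT = 21.6619
d*(P+LT) = 102.9496 * 21.6619 = 2230.0839
T = 2230.0839 + 52.0466 = 2282.1305

2282.1305 units


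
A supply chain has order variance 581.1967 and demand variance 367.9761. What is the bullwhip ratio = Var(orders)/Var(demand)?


BW = 581.1967 / 367.9761 = 1.5794

1.5794


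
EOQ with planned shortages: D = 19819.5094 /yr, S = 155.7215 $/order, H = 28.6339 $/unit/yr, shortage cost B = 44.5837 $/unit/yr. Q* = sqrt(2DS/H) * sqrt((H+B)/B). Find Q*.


sqrt(2DS/H) = 464.2966
sqrt((H+B)/B) = 1.2815
Q* = 464.2966 * 1.2815 = 594.9975

594.9975 units


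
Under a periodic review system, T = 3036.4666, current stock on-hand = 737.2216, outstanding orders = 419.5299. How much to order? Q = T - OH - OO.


Inventory position = OH + OO = 737.2216 + 419.5299 = 1156.7515
Q = 3036.4666 - 1156.7515 = 1879.7151

1879.7151 units


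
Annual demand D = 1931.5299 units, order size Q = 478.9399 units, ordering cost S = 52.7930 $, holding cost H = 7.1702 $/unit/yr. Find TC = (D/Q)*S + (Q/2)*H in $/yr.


Ordering cost = D*S/Q = 212.9103
Holding cost = Q*H/2 = 1717.0474
TC = 212.9103 + 1717.0474 = 1929.9578

1929.9578 $/yr


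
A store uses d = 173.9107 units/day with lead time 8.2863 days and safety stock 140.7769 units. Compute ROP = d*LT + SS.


d*LT = 173.9107 * 8.2863 = 1441.0762
ROP = 1441.0762 + 140.7769 = 1581.8531

1581.8531 units


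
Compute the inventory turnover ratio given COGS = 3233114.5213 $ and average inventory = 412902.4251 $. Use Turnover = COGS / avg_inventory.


Turnover = 3233114.5213 / 412902.4251 = 7.8302

7.8302


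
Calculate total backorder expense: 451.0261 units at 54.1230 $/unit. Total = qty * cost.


Total = 451.0261 * 54.1230 = 24410.8856

24410.8856 $


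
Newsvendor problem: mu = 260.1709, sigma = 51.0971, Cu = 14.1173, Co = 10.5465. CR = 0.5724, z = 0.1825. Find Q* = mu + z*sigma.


CR = Cu/(Cu+Co) = 14.1173/(14.1173+10.5465) = 0.5724
z = 0.1825
Q* = 260.1709 + 0.1825 * 51.0971 = 269.4961

269.4961 units


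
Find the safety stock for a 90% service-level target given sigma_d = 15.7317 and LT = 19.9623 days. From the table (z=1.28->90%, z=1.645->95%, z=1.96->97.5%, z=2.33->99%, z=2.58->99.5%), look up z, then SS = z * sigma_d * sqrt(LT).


From the table, SL = 90% corresponds to z = 1.28
sqrt(LT) = sqrt(19.9623) = 4.4679
SS = 1.28 * 15.7317 * 4.4679 = 89.9686

89.9686 units


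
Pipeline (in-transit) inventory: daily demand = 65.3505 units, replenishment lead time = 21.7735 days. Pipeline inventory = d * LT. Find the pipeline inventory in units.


Pipeline = 65.3505 * 21.7735 = 1422.9091

1422.9091 units


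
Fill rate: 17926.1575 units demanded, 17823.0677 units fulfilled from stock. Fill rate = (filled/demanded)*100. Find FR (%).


FR = 17823.0677 / 17926.1575 * 100 = 99.4249

99.4249%


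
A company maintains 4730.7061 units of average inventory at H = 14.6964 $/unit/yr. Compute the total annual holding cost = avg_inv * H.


Cost = 4730.7061 * 14.6964 = 69524.3491

69524.3491 $/yr


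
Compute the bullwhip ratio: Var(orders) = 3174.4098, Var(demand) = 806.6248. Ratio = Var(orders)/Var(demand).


BW = 3174.4098 / 806.6248 = 3.9354

3.9354


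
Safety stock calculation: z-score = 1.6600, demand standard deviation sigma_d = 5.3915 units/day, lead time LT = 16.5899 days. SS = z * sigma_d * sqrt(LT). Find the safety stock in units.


sqrt(LT) = sqrt(16.5899) = 4.0731
SS = 1.6600 * 5.3915 * 4.0731 = 36.4535

36.4535 units


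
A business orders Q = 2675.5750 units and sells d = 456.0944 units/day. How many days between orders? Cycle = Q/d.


Cycle = 2675.5750 / 456.0944 = 5.8663

5.8663 days


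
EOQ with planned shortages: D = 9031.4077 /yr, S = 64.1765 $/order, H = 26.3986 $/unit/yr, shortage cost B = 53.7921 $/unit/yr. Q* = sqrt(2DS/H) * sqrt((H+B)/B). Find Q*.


sqrt(2DS/H) = 209.5513
sqrt((H+B)/B) = 1.2210
Q* = 209.5513 * 1.2210 = 255.8545

255.8545 units


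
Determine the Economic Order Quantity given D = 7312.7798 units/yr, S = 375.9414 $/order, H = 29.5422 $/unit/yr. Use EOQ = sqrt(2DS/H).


2*D*S = 2 * 7312.7798 * 375.9414 = 5498353.3518
2*D*S/H = 186118.6151
EOQ = sqrt(186118.6151) = 431.4147

431.4147 units


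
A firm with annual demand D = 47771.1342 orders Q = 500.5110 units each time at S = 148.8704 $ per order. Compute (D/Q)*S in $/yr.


Number of orders = D/Q = 95.4447
Cost = 95.4447 * 148.8704 = 14208.8942

14208.8942 $/yr


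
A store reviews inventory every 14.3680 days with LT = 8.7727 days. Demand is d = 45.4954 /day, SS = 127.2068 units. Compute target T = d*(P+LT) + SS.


P + LT = 23.1407
d*(P+LT) = 45.4954 * 23.1407 = 1052.7954
T = 1052.7954 + 127.2068 = 1180.0022

1180.0022 units


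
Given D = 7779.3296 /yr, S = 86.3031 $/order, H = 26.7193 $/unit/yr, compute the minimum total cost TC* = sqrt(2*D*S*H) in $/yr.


2*D*S*H = 35877621.1835
TC* = sqrt(35877621.1835) = 5989.7931

5989.7931 $/yr


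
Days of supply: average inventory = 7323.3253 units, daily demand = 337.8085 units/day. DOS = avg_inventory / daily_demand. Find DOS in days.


DOS = 7323.3253 / 337.8085 = 21.6789

21.6789 days


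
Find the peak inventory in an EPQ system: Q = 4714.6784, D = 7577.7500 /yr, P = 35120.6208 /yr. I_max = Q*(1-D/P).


D/P = 0.2158
1 - D/P = 0.7842
I_max = 4714.6784 * 0.7842 = 3697.4226

3697.4226 units


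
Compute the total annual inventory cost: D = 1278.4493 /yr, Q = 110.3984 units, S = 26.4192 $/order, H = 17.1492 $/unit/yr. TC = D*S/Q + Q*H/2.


Ordering cost = D*S/Q = 305.9429
Holding cost = Q*H/2 = 946.6221
TC = 305.9429 + 946.6221 = 1252.5650

1252.5650 $/yr


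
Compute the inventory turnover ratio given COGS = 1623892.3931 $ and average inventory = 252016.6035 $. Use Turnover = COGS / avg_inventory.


Turnover = 1623892.3931 / 252016.6035 = 6.4436

6.4436


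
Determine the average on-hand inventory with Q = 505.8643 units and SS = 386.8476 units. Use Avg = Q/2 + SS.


Q/2 = 252.9322
Avg = 252.9322 + 386.8476 = 639.7798

639.7798 units


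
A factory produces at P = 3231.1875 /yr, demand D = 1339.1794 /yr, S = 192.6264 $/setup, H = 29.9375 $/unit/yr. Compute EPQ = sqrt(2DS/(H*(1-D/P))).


1 - D/P = 1 - 0.4145 = 0.5855
H*(1-D/P) = 17.5298
2DS = 515922.6136
EPQ = sqrt(29431.2157) = 171.5553

171.5553 units


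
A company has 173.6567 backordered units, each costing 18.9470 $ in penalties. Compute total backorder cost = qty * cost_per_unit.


Total = 173.6567 * 18.9470 = 3290.2735

3290.2735 $


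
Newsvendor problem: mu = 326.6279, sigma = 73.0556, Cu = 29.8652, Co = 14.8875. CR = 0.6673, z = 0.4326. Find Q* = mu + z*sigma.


CR = Cu/(Cu+Co) = 29.8652/(29.8652+14.8875) = 0.6673
z = 0.4326
Q* = 326.6279 + 0.4326 * 73.0556 = 358.2318

358.2318 units


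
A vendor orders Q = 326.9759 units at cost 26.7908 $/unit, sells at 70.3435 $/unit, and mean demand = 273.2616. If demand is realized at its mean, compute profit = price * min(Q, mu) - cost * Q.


Sales at mu = min(326.9759, 273.2616) = 273.2616
Revenue = 70.3435 * 273.2616 = 19222.1774
Total cost = 26.7908 * 326.9759 = 8759.9459
Profit = 19222.1774 - 8759.9459 = 10462.2314

10462.2314 $


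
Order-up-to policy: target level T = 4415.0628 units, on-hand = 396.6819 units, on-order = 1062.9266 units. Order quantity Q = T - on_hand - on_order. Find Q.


Inventory position = OH + OO = 396.6819 + 1062.9266 = 1459.6085
Q = 4415.0628 - 1459.6085 = 2955.4543

2955.4543 units


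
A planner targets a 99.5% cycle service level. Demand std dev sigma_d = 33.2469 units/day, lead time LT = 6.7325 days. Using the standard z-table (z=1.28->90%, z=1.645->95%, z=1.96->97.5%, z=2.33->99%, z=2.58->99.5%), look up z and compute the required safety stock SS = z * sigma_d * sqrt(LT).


From the table, SL = 99.5% corresponds to z = 2.58
sqrt(LT) = sqrt(6.7325) = 2.5947
SS = 2.58 * 33.2469 * 2.5947 = 222.5661

222.5661 units


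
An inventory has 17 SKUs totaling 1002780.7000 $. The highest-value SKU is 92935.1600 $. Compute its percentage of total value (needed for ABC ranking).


Top item = 92935.1600
Total = 1002780.7000
Percentage = 92935.1600 / 1002780.7000 * 100 = 9.2677

9.2677%


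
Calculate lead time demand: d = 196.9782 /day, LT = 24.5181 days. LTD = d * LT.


LTD = 196.9782 * 24.5181 = 4829.5312

4829.5312 units


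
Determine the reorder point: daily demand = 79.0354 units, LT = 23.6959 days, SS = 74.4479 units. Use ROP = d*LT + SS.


d*LT = 79.0354 * 23.6959 = 1872.8149
ROP = 1872.8149 + 74.4479 = 1947.2628

1947.2628 units


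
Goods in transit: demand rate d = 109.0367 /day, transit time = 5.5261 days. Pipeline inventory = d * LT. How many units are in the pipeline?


Pipeline = 109.0367 * 5.5261 = 602.5477

602.5477 units


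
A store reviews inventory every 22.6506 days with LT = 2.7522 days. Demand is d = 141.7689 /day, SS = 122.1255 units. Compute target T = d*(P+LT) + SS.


P + LT = 25.4028
d*(P+LT) = 141.7689 * 25.4028 = 3601.3270
T = 3601.3270 + 122.1255 = 3723.4525

3723.4525 units


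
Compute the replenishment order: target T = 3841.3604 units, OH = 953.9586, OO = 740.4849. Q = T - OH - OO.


Inventory position = OH + OO = 953.9586 + 740.4849 = 1694.4435
Q = 3841.3604 - 1694.4435 = 2146.9169

2146.9169 units


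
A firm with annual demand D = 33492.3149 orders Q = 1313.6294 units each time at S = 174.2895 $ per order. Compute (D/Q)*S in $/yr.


Number of orders = D/Q = 25.4960
Cost = 25.4960 * 174.2895 = 4443.6877

4443.6877 $/yr


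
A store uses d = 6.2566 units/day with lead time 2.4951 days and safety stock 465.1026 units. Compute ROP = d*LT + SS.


d*LT = 6.2566 * 2.4951 = 15.6108
ROP = 15.6108 + 465.1026 = 480.7134

480.7134 units


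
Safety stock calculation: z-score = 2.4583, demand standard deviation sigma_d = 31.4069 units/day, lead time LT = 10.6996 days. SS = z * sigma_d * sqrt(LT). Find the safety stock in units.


sqrt(LT) = sqrt(10.6996) = 3.2710
SS = 2.4583 * 31.4069 * 3.2710 = 252.5479

252.5479 units


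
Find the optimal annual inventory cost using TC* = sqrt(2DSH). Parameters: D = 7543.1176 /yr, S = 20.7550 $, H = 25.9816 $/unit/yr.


2*D*S*H = 8135223.7884
TC* = sqrt(8135223.7884) = 2852.2314

2852.2314 $/yr


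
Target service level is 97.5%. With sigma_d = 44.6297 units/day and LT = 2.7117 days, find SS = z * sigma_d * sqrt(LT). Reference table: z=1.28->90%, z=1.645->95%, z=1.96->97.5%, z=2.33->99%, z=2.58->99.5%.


From the table, SL = 97.5% corresponds to z = 1.96
sqrt(LT) = sqrt(2.7117) = 1.6467
SS = 1.96 * 44.6297 * 1.6467 = 144.0459

144.0459 units


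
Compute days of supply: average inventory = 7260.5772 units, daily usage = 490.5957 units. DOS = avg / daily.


DOS = 7260.5772 / 490.5957 = 14.7995

14.7995 days


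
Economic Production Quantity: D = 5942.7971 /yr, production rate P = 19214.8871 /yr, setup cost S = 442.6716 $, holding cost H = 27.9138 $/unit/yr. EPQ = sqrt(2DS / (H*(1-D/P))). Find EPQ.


1 - D/P = 1 - 0.3093 = 0.6907
H*(1-D/P) = 19.2806
2DS = 5261415.0015
EPQ = sqrt(272886.5403) = 522.3854

522.3854 units


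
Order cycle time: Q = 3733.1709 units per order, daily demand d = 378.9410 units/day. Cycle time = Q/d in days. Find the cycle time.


Cycle = 3733.1709 / 378.9410 = 9.8516

9.8516 days


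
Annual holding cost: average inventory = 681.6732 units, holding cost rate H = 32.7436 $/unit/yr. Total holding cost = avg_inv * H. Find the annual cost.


Cost = 681.6732 * 32.7436 = 22320.4346

22320.4346 $/yr


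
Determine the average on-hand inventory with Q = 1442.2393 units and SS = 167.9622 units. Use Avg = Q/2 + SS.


Q/2 = 721.1196
Avg = 721.1196 + 167.9622 = 889.0819

889.0819 units


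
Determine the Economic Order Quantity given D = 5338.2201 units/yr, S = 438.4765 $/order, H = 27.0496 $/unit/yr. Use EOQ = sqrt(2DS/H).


2*D*S = 2 * 5338.2201 * 438.4765 = 4681368.1314
2*D*S/H = 173066.0761
EOQ = sqrt(173066.0761) = 416.0121

416.0121 units


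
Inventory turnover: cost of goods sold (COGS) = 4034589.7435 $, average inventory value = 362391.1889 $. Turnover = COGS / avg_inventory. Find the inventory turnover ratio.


Turnover = 4034589.7435 / 362391.1889 = 11.1332

11.1332


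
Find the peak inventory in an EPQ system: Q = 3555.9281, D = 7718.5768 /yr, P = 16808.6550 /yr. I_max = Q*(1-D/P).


D/P = 0.4592
1 - D/P = 0.5408
I_max = 3555.9281 * 0.5408 = 1923.0369

1923.0369 units


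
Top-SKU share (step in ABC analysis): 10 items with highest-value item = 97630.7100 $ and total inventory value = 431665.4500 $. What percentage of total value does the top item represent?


Top item = 97630.7100
Total = 431665.4500
Percentage = 97630.7100 / 431665.4500 * 100 = 22.6172

22.6172%


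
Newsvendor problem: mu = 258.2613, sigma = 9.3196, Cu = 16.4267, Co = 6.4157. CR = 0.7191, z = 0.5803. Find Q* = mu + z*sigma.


CR = Cu/(Cu+Co) = 16.4267/(16.4267+6.4157) = 0.7191
z = 0.5803
Q* = 258.2613 + 0.5803 * 9.3196 = 263.6695

263.6695 units


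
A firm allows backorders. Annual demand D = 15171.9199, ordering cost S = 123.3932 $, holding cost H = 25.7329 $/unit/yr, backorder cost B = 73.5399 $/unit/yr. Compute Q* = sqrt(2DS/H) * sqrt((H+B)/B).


sqrt(2DS/H) = 381.4490
sqrt((H+B)/B) = 1.1619
Q* = 381.4490 * 1.1619 = 443.1902

443.1902 units


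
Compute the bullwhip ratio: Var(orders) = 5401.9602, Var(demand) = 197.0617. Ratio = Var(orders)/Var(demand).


BW = 5401.9602 / 197.0617 = 27.4125

27.4125


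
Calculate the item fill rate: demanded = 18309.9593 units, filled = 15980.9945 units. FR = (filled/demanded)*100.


FR = 15980.9945 / 18309.9593 * 100 = 87.2803

87.2803%


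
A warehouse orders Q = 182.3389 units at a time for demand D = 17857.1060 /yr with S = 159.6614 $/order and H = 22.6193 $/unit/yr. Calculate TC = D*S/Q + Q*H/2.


Ordering cost = D*S/Q = 15636.2166
Holding cost = Q*H/2 = 2062.1891
TC = 15636.2166 + 2062.1891 = 17698.4058

17698.4058 $/yr


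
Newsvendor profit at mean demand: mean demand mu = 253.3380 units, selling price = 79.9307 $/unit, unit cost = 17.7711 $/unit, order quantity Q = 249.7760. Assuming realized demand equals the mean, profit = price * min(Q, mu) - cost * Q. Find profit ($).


Sales at mu = min(249.7760, 253.3380) = 249.7760
Revenue = 79.9307 * 249.7760 = 19964.7705
Total cost = 17.7711 * 249.7760 = 4438.7943
Profit = 19964.7705 - 4438.7943 = 15525.9762

15525.9762 $


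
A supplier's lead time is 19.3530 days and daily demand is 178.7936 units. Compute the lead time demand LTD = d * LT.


LTD = 178.7936 * 19.3530 = 3460.1925

3460.1925 units


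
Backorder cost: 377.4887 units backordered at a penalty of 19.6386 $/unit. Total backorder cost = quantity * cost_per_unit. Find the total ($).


Total = 377.4887 * 19.6386 = 7413.3496

7413.3496 $


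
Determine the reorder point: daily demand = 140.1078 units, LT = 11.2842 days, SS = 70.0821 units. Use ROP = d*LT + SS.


d*LT = 140.1078 * 11.2842 = 1581.0044
ROP = 1581.0044 + 70.0821 = 1651.0865

1651.0865 units


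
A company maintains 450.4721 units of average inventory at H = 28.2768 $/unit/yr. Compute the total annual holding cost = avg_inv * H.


Cost = 450.4721 * 28.2768 = 12737.9095

12737.9095 $/yr


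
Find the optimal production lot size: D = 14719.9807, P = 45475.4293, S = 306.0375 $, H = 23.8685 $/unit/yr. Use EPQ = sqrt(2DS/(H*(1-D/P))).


1 - D/P = 1 - 0.3237 = 0.6763
H*(1-D/P) = 16.1425
2DS = 9009732.1870
EPQ = sqrt(558137.8775) = 747.0863

747.0863 units


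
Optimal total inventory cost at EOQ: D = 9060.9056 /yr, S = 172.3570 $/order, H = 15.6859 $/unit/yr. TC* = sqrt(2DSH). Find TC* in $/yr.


2*D*S*H = 48993669.6678
TC* = sqrt(48993669.6678) = 6999.5478

6999.5478 $/yr


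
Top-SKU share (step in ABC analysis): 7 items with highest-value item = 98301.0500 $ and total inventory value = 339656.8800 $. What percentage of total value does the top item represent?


Top item = 98301.0500
Total = 339656.8800
Percentage = 98301.0500 / 339656.8800 * 100 = 28.9413

28.9413%


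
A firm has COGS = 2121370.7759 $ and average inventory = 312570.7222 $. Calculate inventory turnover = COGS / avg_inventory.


Turnover = 2121370.7759 / 312570.7222 = 6.7869

6.7869


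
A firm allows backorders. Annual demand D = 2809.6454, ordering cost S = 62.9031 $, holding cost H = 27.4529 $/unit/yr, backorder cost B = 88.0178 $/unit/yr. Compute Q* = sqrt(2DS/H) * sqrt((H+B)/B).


sqrt(2DS/H) = 113.4704
sqrt((H+B)/B) = 1.1454
Q* = 113.4704 * 1.1454 = 129.9671

129.9671 units


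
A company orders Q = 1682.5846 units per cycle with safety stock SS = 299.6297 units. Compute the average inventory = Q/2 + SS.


Q/2 = 841.2923
Avg = 841.2923 + 299.6297 = 1140.9220

1140.9220 units


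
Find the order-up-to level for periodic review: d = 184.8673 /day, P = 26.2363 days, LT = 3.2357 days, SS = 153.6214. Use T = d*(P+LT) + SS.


P + LT = 29.4720
d*(P+LT) = 184.8673 * 29.4720 = 5448.4091
T = 5448.4091 + 153.6214 = 5602.0305

5602.0305 units


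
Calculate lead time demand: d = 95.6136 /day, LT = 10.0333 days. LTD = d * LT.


LTD = 95.6136 * 10.0333 = 959.3199

959.3199 units


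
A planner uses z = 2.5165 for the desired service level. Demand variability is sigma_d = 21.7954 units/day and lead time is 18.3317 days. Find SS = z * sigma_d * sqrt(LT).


sqrt(LT) = sqrt(18.3317) = 4.2816
SS = 2.5165 * 21.7954 * 4.2816 = 234.8352

234.8352 units


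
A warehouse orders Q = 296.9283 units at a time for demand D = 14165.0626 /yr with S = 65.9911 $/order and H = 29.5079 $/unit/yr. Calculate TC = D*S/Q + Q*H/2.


Ordering cost = D*S/Q = 3148.1272
Holding cost = Q*H/2 = 4380.8653
TC = 3148.1272 + 4380.8653 = 7528.9925

7528.9925 $/yr


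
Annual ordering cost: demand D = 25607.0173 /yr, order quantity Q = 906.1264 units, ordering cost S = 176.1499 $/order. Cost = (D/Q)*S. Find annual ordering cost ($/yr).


Number of orders = D/Q = 28.2599
Cost = 28.2599 * 176.1499 = 4977.9739

4977.9739 $/yr


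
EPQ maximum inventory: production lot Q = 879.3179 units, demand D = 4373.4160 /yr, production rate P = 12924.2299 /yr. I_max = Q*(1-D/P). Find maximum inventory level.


D/P = 0.3384
1 - D/P = 0.6616
I_max = 879.3179 * 0.6616 = 581.7665

581.7665 units


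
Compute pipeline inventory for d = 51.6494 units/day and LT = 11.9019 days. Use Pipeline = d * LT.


Pipeline = 51.6494 * 11.9019 = 614.7260

614.7260 units


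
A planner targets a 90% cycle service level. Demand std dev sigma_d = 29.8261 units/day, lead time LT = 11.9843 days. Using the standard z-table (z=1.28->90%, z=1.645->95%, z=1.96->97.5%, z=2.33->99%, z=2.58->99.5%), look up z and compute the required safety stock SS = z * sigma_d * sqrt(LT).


From the table, SL = 90% corresponds to z = 1.28
sqrt(LT) = sqrt(11.9843) = 3.4618
SS = 1.28 * 29.8261 * 3.4618 = 132.1639

132.1639 units


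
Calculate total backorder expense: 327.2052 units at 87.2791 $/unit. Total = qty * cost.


Total = 327.2052 * 87.2791 = 28558.1754

28558.1754 $


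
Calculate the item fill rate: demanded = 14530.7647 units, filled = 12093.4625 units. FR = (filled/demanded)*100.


FR = 12093.4625 / 14530.7647 * 100 = 83.2266

83.2266%


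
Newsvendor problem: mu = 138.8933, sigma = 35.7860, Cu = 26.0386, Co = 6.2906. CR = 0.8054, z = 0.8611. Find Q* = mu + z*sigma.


CR = Cu/(Cu+Co) = 26.0386/(26.0386+6.2906) = 0.8054
z = 0.8611
Q* = 138.8933 + 0.8611 * 35.7860 = 169.7086

169.7086 units


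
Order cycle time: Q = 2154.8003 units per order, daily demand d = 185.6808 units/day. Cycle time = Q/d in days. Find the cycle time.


Cycle = 2154.8003 / 185.6808 = 11.6049

11.6049 days


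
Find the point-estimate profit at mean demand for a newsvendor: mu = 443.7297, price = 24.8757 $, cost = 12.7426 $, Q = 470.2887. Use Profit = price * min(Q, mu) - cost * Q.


Sales at mu = min(470.2887, 443.7297) = 443.7297
Revenue = 24.8757 * 443.7297 = 11038.0869
Total cost = 12.7426 * 470.2887 = 5992.7008
Profit = 11038.0869 - 5992.7008 = 5045.3861

5045.3861 $


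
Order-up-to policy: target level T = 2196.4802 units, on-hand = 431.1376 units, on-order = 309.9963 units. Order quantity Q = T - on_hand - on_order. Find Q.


Inventory position = OH + OO = 431.1376 + 309.9963 = 741.1339
Q = 2196.4802 - 741.1339 = 1455.3463

1455.3463 units


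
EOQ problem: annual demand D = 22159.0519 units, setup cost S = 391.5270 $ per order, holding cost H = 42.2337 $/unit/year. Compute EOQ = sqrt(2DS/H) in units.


2*D*S = 2 * 22159.0519 * 391.5270 = 17351734.2265
2*D*S/H = 410850.4400
EOQ = sqrt(410850.4400) = 640.9762

640.9762 units


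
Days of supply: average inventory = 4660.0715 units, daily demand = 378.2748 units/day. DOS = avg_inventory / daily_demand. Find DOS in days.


DOS = 4660.0715 / 378.2748 = 12.3193

12.3193 days


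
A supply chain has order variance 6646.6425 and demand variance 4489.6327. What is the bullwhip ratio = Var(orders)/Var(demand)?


BW = 6646.6425 / 4489.6327 = 1.4804

1.4804


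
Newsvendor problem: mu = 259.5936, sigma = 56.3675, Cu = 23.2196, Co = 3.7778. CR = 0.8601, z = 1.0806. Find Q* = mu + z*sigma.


CR = Cu/(Cu+Co) = 23.2196/(23.2196+3.7778) = 0.8601
z = 1.0806
Q* = 259.5936 + 1.0806 * 56.3675 = 320.5043

320.5043 units


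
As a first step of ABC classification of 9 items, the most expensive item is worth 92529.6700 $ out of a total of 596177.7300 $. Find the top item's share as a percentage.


Top item = 92529.6700
Total = 596177.7300
Percentage = 92529.6700 / 596177.7300 * 100 = 15.5205

15.5205%


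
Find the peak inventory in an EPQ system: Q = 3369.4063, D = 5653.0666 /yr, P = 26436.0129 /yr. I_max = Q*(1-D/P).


D/P = 0.2138
1 - D/P = 0.7862
I_max = 3369.4063 * 0.7862 = 2648.8938

2648.8938 units


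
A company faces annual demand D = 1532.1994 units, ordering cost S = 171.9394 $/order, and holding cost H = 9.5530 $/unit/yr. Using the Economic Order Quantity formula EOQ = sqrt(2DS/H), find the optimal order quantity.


2*D*S = 2 * 1532.1994 * 171.9394 = 526890.8910
2*D*S/H = 55154.4950
EOQ = sqrt(55154.4950) = 234.8499

234.8499 units


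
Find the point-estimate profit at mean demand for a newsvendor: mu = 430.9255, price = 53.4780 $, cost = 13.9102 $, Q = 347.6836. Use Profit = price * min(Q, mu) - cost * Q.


Sales at mu = min(347.6836, 430.9255) = 347.6836
Revenue = 53.4780 * 347.6836 = 18593.4236
Total cost = 13.9102 * 347.6836 = 4836.3484
Profit = 18593.4236 - 4836.3484 = 13757.0751

13757.0751 $


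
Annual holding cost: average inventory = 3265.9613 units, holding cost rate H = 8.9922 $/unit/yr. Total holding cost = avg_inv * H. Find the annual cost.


Cost = 3265.9613 * 8.9922 = 29368.1772

29368.1772 $/yr


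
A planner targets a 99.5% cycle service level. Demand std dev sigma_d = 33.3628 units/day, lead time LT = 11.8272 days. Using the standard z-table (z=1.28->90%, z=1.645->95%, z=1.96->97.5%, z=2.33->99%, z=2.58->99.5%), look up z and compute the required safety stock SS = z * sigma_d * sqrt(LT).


From the table, SL = 99.5% corresponds to z = 2.58
sqrt(LT) = sqrt(11.8272) = 3.4391
SS = 2.58 * 33.3628 * 3.4391 = 296.0214

296.0214 units


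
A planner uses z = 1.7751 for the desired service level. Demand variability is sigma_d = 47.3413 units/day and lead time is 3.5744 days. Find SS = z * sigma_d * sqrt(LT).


sqrt(LT) = sqrt(3.5744) = 1.8906
SS = 1.7751 * 47.3413 * 1.8906 = 158.8783

158.8783 units


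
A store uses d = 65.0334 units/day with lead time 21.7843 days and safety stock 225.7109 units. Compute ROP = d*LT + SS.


d*LT = 65.0334 * 21.7843 = 1416.7071
ROP = 1416.7071 + 225.7109 = 1642.4180

1642.4180 units


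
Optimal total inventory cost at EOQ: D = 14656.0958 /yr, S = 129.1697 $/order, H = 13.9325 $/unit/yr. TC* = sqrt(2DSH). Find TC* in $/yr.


2*D*S*H = 52751886.2622
TC* = sqrt(52751886.2622) = 7263.0494

7263.0494 $/yr


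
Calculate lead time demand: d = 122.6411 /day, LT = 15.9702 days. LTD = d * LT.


LTD = 122.6411 * 15.9702 = 1958.6029

1958.6029 units


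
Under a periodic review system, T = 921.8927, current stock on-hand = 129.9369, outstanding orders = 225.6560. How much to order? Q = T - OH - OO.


Inventory position = OH + OO = 129.9369 + 225.6560 = 355.5929
Q = 921.8927 - 355.5929 = 566.2998

566.2998 units


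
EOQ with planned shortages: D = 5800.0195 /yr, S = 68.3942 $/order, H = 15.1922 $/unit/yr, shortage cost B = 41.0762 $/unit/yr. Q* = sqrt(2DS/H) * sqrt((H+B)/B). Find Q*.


sqrt(2DS/H) = 228.5225
sqrt((H+B)/B) = 1.1704
Q* = 228.5225 * 1.1704 = 267.4645

267.4645 units


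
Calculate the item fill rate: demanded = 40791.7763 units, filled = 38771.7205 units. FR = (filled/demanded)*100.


FR = 38771.7205 / 40791.7763 * 100 = 95.0479

95.0479%


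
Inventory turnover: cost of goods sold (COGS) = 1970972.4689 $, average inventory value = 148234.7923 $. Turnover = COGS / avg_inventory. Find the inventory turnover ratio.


Turnover = 1970972.4689 / 148234.7923 = 13.2963

13.2963


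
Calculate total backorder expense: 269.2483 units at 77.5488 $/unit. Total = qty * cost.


Total = 269.2483 * 77.5488 = 20879.8826

20879.8826 $


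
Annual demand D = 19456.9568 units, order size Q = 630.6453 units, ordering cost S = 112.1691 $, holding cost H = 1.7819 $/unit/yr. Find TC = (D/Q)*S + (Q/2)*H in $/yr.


Ordering cost = D*S/Q = 3460.6923
Holding cost = Q*H/2 = 561.8734
TC = 3460.6923 + 561.8734 = 4022.5657

4022.5657 $/yr


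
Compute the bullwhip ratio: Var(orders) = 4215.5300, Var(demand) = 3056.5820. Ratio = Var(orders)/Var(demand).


BW = 4215.5300 / 3056.5820 = 1.3792

1.3792


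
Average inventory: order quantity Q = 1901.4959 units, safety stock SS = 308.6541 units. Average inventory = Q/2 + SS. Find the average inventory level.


Q/2 = 950.7479
Avg = 950.7479 + 308.6541 = 1259.4020

1259.4020 units


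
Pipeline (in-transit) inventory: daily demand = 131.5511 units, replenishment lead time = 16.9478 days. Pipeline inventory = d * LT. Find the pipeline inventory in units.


Pipeline = 131.5511 * 16.9478 = 2229.5017

2229.5017 units


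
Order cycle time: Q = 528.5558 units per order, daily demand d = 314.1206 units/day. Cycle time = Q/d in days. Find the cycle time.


Cycle = 528.5558 / 314.1206 = 1.6827

1.6827 days


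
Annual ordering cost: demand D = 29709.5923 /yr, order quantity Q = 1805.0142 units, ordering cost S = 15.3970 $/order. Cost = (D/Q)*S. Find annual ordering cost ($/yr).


Number of orders = D/Q = 16.4595
Cost = 16.4595 * 15.3970 = 253.4266

253.4266 $/yr


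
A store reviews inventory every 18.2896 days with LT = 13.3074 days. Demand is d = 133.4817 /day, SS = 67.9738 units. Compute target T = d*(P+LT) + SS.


P + LT = 31.5970
d*(P+LT) = 133.4817 * 31.5970 = 4217.6213
T = 4217.6213 + 67.9738 = 4285.5951

4285.5951 units


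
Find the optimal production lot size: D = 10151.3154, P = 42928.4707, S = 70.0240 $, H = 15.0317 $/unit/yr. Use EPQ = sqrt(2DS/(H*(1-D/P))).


1 - D/P = 1 - 0.2365 = 0.7635
H*(1-D/P) = 11.4771
2DS = 1421671.4191
EPQ = sqrt(123869.7587) = 351.9514

351.9514 units


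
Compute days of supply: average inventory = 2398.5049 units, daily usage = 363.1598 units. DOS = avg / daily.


DOS = 2398.5049 / 363.1598 = 6.6045

6.6045 days


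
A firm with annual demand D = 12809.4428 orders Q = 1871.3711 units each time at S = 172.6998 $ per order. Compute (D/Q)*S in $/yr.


Number of orders = D/Q = 6.8450
Cost = 6.8450 * 172.6998 = 1182.1216

1182.1216 $/yr


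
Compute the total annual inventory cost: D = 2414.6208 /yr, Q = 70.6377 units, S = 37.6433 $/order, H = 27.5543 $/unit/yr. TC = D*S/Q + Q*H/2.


Ordering cost = D*S/Q = 1286.7675
Holding cost = Q*H/2 = 973.1862
TC = 1286.7675 + 973.1862 = 2259.9537

2259.9537 $/yr


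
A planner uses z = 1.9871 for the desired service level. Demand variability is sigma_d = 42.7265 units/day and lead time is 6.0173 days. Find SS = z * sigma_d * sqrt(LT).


sqrt(LT) = sqrt(6.0173) = 2.4530
SS = 1.9871 * 42.7265 * 2.4530 = 208.2658

208.2658 units


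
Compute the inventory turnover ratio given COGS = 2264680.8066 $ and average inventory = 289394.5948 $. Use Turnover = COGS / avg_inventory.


Turnover = 2264680.8066 / 289394.5948 = 7.8256

7.8256


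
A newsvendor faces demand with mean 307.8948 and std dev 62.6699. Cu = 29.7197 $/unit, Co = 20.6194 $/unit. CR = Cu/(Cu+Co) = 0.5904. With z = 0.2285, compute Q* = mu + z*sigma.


CR = Cu/(Cu+Co) = 29.7197/(29.7197+20.6194) = 0.5904
z = 0.2285
Q* = 307.8948 + 0.2285 * 62.6699 = 322.2149

322.2149 units


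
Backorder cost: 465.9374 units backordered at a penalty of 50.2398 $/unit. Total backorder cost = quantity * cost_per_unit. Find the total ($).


Total = 465.9374 * 50.2398 = 23408.6018

23408.6018 $


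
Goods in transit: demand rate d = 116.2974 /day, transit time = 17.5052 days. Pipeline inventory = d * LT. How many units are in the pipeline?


Pipeline = 116.2974 * 17.5052 = 2035.8092

2035.8092 units


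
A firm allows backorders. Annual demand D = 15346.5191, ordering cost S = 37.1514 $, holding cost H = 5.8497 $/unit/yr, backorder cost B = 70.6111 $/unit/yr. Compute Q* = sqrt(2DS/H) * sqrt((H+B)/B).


sqrt(2DS/H) = 441.5102
sqrt((H+B)/B) = 1.0406
Q* = 441.5102 * 1.0406 = 459.4346

459.4346 units


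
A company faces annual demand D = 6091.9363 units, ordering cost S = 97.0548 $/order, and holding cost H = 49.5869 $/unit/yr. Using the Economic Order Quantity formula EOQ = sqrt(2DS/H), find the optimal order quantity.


2*D*S = 2 * 6091.9363 * 97.0548 = 1182503.3184
2*D*S/H = 23847.0910
EOQ = sqrt(23847.0910) = 154.4250

154.4250 units


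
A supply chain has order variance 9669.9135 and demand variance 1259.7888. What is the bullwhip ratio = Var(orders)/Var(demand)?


BW = 9669.9135 / 1259.7888 = 7.6758

7.6758


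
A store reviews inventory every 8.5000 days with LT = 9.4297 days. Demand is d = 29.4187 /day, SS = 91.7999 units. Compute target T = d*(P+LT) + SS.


P + LT = 17.9297
d*(P+LT) = 29.4187 * 17.9297 = 527.4685
T = 527.4685 + 91.7999 = 619.2684

619.2684 units


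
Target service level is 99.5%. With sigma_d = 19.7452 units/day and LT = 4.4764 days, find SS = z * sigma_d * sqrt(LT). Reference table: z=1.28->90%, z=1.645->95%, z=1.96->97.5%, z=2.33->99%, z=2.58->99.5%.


From the table, SL = 99.5% corresponds to z = 2.58
sqrt(LT) = sqrt(4.4764) = 2.1158
SS = 2.58 * 19.7452 * 2.1158 = 107.7819

107.7819 units


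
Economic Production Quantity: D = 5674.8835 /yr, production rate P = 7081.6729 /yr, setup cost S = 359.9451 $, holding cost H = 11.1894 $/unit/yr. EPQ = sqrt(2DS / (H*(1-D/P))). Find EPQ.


1 - D/P = 1 - 0.8013 = 0.1987
H*(1-D/P) = 2.2228
2DS = 4085293.0178
EPQ = sqrt(1837905.5453) = 1355.6938

1355.6938 units


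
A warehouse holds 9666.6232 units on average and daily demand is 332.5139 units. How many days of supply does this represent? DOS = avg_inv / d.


DOS = 9666.6232 / 332.5139 = 29.0713

29.0713 days


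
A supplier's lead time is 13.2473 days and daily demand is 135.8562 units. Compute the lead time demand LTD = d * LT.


LTD = 135.8562 * 13.2473 = 1799.7278

1799.7278 units


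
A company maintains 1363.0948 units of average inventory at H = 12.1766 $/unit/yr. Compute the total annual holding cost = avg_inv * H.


Cost = 1363.0948 * 12.1766 = 16597.8601

16597.8601 $/yr


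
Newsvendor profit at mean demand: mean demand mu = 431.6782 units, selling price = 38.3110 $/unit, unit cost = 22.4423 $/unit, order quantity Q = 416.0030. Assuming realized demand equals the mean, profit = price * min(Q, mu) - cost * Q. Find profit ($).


Sales at mu = min(416.0030, 431.6782) = 416.0030
Revenue = 38.3110 * 416.0030 = 15937.4909
Total cost = 22.4423 * 416.0030 = 9336.0641
Profit = 15937.4909 - 9336.0641 = 6601.4268

6601.4268 $


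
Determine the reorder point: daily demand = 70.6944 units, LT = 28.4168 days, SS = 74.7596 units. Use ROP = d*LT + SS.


d*LT = 70.6944 * 28.4168 = 2008.9086
ROP = 2008.9086 + 74.7596 = 2083.6682

2083.6682 units


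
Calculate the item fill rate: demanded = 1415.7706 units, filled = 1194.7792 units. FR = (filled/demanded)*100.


FR = 1194.7792 / 1415.7706 * 100 = 84.3907

84.3907%


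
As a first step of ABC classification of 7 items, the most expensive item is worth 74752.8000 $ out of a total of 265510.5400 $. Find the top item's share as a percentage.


Top item = 74752.8000
Total = 265510.5400
Percentage = 74752.8000 / 265510.5400 * 100 = 28.1544

28.1544%


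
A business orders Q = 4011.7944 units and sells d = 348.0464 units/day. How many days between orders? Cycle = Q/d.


Cycle = 4011.7944 / 348.0464 = 11.5266

11.5266 days


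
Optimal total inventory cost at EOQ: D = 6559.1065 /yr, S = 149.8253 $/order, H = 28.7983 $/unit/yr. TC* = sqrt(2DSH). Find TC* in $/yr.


2*D*S*H = 56601336.4595
TC* = sqrt(56601336.4595) = 7523.3860

7523.3860 $/yr


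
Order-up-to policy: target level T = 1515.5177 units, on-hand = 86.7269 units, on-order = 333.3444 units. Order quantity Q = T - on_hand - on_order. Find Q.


Inventory position = OH + OO = 86.7269 + 333.3444 = 420.0713
Q = 1515.5177 - 420.0713 = 1095.4464

1095.4464 units


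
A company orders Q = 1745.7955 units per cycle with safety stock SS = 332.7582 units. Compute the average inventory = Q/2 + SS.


Q/2 = 872.8977
Avg = 872.8977 + 332.7582 = 1205.6559

1205.6559 units


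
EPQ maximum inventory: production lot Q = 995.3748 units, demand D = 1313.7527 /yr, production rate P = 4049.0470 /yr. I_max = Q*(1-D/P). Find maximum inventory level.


D/P = 0.3245
1 - D/P = 0.6755
I_max = 995.3748 * 0.6755 = 672.4158

672.4158 units


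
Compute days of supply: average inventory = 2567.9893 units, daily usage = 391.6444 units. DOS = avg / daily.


DOS = 2567.9893 / 391.6444 = 6.5569

6.5569 days


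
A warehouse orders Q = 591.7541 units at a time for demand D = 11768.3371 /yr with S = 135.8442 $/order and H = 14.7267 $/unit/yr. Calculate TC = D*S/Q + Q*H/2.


Ordering cost = D*S/Q = 2701.5619
Holding cost = Q*H/2 = 4357.2926
TC = 2701.5619 + 4357.2926 = 7058.8545

7058.8545 $/yr


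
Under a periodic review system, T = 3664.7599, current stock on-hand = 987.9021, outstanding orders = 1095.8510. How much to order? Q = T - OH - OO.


Inventory position = OH + OO = 987.9021 + 1095.8510 = 2083.7531
Q = 3664.7599 - 2083.7531 = 1581.0068

1581.0068 units


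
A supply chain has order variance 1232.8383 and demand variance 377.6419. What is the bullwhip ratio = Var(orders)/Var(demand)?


BW = 1232.8383 / 377.6419 = 3.2646

3.2646


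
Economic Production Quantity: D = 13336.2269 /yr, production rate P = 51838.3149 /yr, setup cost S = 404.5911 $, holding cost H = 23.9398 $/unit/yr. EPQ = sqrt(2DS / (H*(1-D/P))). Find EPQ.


1 - D/P = 1 - 0.2573 = 0.7427
H*(1-D/P) = 17.7809
2DS = 10791437.4226
EPQ = sqrt(606911.5074) = 779.0453

779.0453 units


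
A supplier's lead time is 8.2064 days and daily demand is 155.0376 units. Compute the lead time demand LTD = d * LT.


LTD = 155.0376 * 8.2064 = 1272.3006

1272.3006 units


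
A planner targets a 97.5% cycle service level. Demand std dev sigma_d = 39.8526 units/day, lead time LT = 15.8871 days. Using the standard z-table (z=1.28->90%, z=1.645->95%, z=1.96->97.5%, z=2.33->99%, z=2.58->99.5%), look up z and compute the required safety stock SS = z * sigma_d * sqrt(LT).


From the table, SL = 97.5% corresponds to z = 1.96
sqrt(LT) = sqrt(15.8871) = 3.9859
SS = 1.96 * 39.8526 * 3.9859 = 311.3401

311.3401 units


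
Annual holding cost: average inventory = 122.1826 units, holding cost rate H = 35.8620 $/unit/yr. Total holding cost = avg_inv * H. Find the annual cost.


Cost = 122.1826 * 35.8620 = 4381.7124

4381.7124 $/yr


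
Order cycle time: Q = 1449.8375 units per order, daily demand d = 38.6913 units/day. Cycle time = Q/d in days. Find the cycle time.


Cycle = 1449.8375 / 38.6913 = 37.4719

37.4719 days


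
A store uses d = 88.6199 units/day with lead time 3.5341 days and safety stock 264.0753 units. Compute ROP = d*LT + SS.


d*LT = 88.6199 * 3.5341 = 313.1916
ROP = 313.1916 + 264.0753 = 577.2669

577.2669 units


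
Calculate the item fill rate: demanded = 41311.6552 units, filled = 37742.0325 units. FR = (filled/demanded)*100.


FR = 37742.0325 / 41311.6552 * 100 = 91.3593

91.3593%


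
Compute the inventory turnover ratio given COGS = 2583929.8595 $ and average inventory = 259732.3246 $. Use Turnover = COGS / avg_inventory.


Turnover = 2583929.8595 / 259732.3246 = 9.9484

9.9484


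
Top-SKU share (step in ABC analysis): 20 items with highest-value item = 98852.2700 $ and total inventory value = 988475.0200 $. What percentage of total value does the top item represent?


Top item = 98852.2700
Total = 988475.0200
Percentage = 98852.2700 / 988475.0200 * 100 = 10.0005

10.0005%


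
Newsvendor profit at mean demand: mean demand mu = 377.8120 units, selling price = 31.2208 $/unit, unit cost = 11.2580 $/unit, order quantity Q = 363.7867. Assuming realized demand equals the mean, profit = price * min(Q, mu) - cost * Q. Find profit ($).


Sales at mu = min(363.7867, 377.8120) = 363.7867
Revenue = 31.2208 * 363.7867 = 11357.7118
Total cost = 11.2580 * 363.7867 = 4095.5107
Profit = 11357.7118 - 4095.5107 = 7262.2011

7262.2011 $
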